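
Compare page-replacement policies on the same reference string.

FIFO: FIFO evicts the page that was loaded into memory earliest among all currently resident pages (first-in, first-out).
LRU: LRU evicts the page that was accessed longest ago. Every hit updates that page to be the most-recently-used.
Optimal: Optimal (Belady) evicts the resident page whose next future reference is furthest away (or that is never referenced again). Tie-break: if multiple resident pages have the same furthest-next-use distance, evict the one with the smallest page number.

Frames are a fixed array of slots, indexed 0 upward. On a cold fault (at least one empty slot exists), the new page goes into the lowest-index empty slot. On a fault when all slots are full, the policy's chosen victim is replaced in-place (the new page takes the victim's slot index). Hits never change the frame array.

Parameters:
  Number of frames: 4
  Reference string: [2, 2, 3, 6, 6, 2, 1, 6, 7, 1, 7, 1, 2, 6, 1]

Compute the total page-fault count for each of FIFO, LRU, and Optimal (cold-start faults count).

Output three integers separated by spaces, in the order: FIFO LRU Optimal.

Answer: 6 5 5

Derivation:
--- FIFO ---
  step 0: ref 2 -> FAULT, frames=[2,-,-,-] (faults so far: 1)
  step 1: ref 2 -> HIT, frames=[2,-,-,-] (faults so far: 1)
  step 2: ref 3 -> FAULT, frames=[2,3,-,-] (faults so far: 2)
  step 3: ref 6 -> FAULT, frames=[2,3,6,-] (faults so far: 3)
  step 4: ref 6 -> HIT, frames=[2,3,6,-] (faults so far: 3)
  step 5: ref 2 -> HIT, frames=[2,3,6,-] (faults so far: 3)
  step 6: ref 1 -> FAULT, frames=[2,3,6,1] (faults so far: 4)
  step 7: ref 6 -> HIT, frames=[2,3,6,1] (faults so far: 4)
  step 8: ref 7 -> FAULT, evict 2, frames=[7,3,6,1] (faults so far: 5)
  step 9: ref 1 -> HIT, frames=[7,3,6,1] (faults so far: 5)
  step 10: ref 7 -> HIT, frames=[7,3,6,1] (faults so far: 5)
  step 11: ref 1 -> HIT, frames=[7,3,6,1] (faults so far: 5)
  step 12: ref 2 -> FAULT, evict 3, frames=[7,2,6,1] (faults so far: 6)
  step 13: ref 6 -> HIT, frames=[7,2,6,1] (faults so far: 6)
  step 14: ref 1 -> HIT, frames=[7,2,6,1] (faults so far: 6)
  FIFO total faults: 6
--- LRU ---
  step 0: ref 2 -> FAULT, frames=[2,-,-,-] (faults so far: 1)
  step 1: ref 2 -> HIT, frames=[2,-,-,-] (faults so far: 1)
  step 2: ref 3 -> FAULT, frames=[2,3,-,-] (faults so far: 2)
  step 3: ref 6 -> FAULT, frames=[2,3,6,-] (faults so far: 3)
  step 4: ref 6 -> HIT, frames=[2,3,6,-] (faults so far: 3)
  step 5: ref 2 -> HIT, frames=[2,3,6,-] (faults so far: 3)
  step 6: ref 1 -> FAULT, frames=[2,3,6,1] (faults so far: 4)
  step 7: ref 6 -> HIT, frames=[2,3,6,1] (faults so far: 4)
  step 8: ref 7 -> FAULT, evict 3, frames=[2,7,6,1] (faults so far: 5)
  step 9: ref 1 -> HIT, frames=[2,7,6,1] (faults so far: 5)
  step 10: ref 7 -> HIT, frames=[2,7,6,1] (faults so far: 5)
  step 11: ref 1 -> HIT, frames=[2,7,6,1] (faults so far: 5)
  step 12: ref 2 -> HIT, frames=[2,7,6,1] (faults so far: 5)
  step 13: ref 6 -> HIT, frames=[2,7,6,1] (faults so far: 5)
  step 14: ref 1 -> HIT, frames=[2,7,6,1] (faults so far: 5)
  LRU total faults: 5
--- Optimal ---
  step 0: ref 2 -> FAULT, frames=[2,-,-,-] (faults so far: 1)
  step 1: ref 2 -> HIT, frames=[2,-,-,-] (faults so far: 1)
  step 2: ref 3 -> FAULT, frames=[2,3,-,-] (faults so far: 2)
  step 3: ref 6 -> FAULT, frames=[2,3,6,-] (faults so far: 3)
  step 4: ref 6 -> HIT, frames=[2,3,6,-] (faults so far: 3)
  step 5: ref 2 -> HIT, frames=[2,3,6,-] (faults so far: 3)
  step 6: ref 1 -> FAULT, frames=[2,3,6,1] (faults so far: 4)
  step 7: ref 6 -> HIT, frames=[2,3,6,1] (faults so far: 4)
  step 8: ref 7 -> FAULT, evict 3, frames=[2,7,6,1] (faults so far: 5)
  step 9: ref 1 -> HIT, frames=[2,7,6,1] (faults so far: 5)
  step 10: ref 7 -> HIT, frames=[2,7,6,1] (faults so far: 5)
  step 11: ref 1 -> HIT, frames=[2,7,6,1] (faults so far: 5)
  step 12: ref 2 -> HIT, frames=[2,7,6,1] (faults so far: 5)
  step 13: ref 6 -> HIT, frames=[2,7,6,1] (faults so far: 5)
  step 14: ref 1 -> HIT, frames=[2,7,6,1] (faults so far: 5)
  Optimal total faults: 5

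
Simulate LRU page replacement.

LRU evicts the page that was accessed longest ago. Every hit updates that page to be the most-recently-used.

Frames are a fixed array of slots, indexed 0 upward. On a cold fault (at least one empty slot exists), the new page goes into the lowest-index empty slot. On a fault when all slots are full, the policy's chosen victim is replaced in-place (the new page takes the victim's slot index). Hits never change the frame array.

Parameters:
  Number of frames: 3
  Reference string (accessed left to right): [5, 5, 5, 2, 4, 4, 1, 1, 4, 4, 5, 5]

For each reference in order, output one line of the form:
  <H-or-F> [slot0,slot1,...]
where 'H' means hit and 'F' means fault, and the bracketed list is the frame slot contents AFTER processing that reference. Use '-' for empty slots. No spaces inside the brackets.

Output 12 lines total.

F [5,-,-]
H [5,-,-]
H [5,-,-]
F [5,2,-]
F [5,2,4]
H [5,2,4]
F [1,2,4]
H [1,2,4]
H [1,2,4]
H [1,2,4]
F [1,5,4]
H [1,5,4]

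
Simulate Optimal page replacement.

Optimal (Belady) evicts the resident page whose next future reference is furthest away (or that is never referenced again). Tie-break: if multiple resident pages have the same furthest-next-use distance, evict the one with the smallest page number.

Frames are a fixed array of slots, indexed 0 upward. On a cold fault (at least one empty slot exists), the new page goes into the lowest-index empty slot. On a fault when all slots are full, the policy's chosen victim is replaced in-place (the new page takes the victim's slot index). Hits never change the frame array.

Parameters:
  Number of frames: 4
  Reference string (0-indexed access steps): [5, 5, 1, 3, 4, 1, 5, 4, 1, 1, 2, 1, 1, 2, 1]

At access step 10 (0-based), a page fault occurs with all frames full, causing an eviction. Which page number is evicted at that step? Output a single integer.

Step 0: ref 5 -> FAULT, frames=[5,-,-,-]
Step 1: ref 5 -> HIT, frames=[5,-,-,-]
Step 2: ref 1 -> FAULT, frames=[5,1,-,-]
Step 3: ref 3 -> FAULT, frames=[5,1,3,-]
Step 4: ref 4 -> FAULT, frames=[5,1,3,4]
Step 5: ref 1 -> HIT, frames=[5,1,3,4]
Step 6: ref 5 -> HIT, frames=[5,1,3,4]
Step 7: ref 4 -> HIT, frames=[5,1,3,4]
Step 8: ref 1 -> HIT, frames=[5,1,3,4]
Step 9: ref 1 -> HIT, frames=[5,1,3,4]
Step 10: ref 2 -> FAULT, evict 3, frames=[5,1,2,4]
At step 10: evicted page 3

Answer: 3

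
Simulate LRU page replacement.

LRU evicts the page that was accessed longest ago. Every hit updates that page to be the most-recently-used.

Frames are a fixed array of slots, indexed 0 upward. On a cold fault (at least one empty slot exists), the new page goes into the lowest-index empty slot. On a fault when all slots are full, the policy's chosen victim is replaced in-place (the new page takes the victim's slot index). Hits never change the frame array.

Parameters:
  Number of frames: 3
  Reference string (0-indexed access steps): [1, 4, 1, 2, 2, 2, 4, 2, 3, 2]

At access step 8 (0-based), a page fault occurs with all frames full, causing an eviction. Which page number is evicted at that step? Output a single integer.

Answer: 1

Derivation:
Step 0: ref 1 -> FAULT, frames=[1,-,-]
Step 1: ref 4 -> FAULT, frames=[1,4,-]
Step 2: ref 1 -> HIT, frames=[1,4,-]
Step 3: ref 2 -> FAULT, frames=[1,4,2]
Step 4: ref 2 -> HIT, frames=[1,4,2]
Step 5: ref 2 -> HIT, frames=[1,4,2]
Step 6: ref 4 -> HIT, frames=[1,4,2]
Step 7: ref 2 -> HIT, frames=[1,4,2]
Step 8: ref 3 -> FAULT, evict 1, frames=[3,4,2]
At step 8: evicted page 1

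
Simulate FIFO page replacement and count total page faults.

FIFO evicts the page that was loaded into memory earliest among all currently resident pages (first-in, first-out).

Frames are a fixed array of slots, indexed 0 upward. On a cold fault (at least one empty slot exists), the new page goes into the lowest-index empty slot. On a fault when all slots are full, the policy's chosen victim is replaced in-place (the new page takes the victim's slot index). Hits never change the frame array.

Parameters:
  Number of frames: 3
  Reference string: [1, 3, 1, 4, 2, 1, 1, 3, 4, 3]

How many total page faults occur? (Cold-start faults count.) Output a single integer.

Step 0: ref 1 → FAULT, frames=[1,-,-]
Step 1: ref 3 → FAULT, frames=[1,3,-]
Step 2: ref 1 → HIT, frames=[1,3,-]
Step 3: ref 4 → FAULT, frames=[1,3,4]
Step 4: ref 2 → FAULT (evict 1), frames=[2,3,4]
Step 5: ref 1 → FAULT (evict 3), frames=[2,1,4]
Step 6: ref 1 → HIT, frames=[2,1,4]
Step 7: ref 3 → FAULT (evict 4), frames=[2,1,3]
Step 8: ref 4 → FAULT (evict 2), frames=[4,1,3]
Step 9: ref 3 → HIT, frames=[4,1,3]
Total faults: 7

Answer: 7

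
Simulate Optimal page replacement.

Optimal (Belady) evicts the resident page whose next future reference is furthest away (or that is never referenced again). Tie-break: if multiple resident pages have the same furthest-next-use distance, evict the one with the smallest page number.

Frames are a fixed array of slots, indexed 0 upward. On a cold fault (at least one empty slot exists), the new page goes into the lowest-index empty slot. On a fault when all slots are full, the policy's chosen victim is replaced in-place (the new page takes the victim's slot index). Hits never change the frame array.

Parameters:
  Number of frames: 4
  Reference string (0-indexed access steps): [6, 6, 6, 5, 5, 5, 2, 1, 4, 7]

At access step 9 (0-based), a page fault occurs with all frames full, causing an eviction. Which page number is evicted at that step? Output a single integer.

Step 0: ref 6 -> FAULT, frames=[6,-,-,-]
Step 1: ref 6 -> HIT, frames=[6,-,-,-]
Step 2: ref 6 -> HIT, frames=[6,-,-,-]
Step 3: ref 5 -> FAULT, frames=[6,5,-,-]
Step 4: ref 5 -> HIT, frames=[6,5,-,-]
Step 5: ref 5 -> HIT, frames=[6,5,-,-]
Step 6: ref 2 -> FAULT, frames=[6,5,2,-]
Step 7: ref 1 -> FAULT, frames=[6,5,2,1]
Step 8: ref 4 -> FAULT, evict 1, frames=[6,5,2,4]
Step 9: ref 7 -> FAULT, evict 2, frames=[6,5,7,4]
At step 9: evicted page 2

Answer: 2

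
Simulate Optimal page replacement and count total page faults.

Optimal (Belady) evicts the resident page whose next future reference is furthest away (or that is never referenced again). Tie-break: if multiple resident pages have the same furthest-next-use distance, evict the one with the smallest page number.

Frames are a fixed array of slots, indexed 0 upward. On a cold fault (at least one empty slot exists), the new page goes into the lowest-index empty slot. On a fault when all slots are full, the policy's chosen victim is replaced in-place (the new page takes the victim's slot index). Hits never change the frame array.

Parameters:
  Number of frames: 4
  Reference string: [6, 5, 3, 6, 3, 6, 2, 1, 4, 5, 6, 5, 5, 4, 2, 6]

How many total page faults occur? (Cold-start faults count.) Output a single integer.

Answer: 6

Derivation:
Step 0: ref 6 → FAULT, frames=[6,-,-,-]
Step 1: ref 5 → FAULT, frames=[6,5,-,-]
Step 2: ref 3 → FAULT, frames=[6,5,3,-]
Step 3: ref 6 → HIT, frames=[6,5,3,-]
Step 4: ref 3 → HIT, frames=[6,5,3,-]
Step 5: ref 6 → HIT, frames=[6,5,3,-]
Step 6: ref 2 → FAULT, frames=[6,5,3,2]
Step 7: ref 1 → FAULT (evict 3), frames=[6,5,1,2]
Step 8: ref 4 → FAULT (evict 1), frames=[6,5,4,2]
Step 9: ref 5 → HIT, frames=[6,5,4,2]
Step 10: ref 6 → HIT, frames=[6,5,4,2]
Step 11: ref 5 → HIT, frames=[6,5,4,2]
Step 12: ref 5 → HIT, frames=[6,5,4,2]
Step 13: ref 4 → HIT, frames=[6,5,4,2]
Step 14: ref 2 → HIT, frames=[6,5,4,2]
Step 15: ref 6 → HIT, frames=[6,5,4,2]
Total faults: 6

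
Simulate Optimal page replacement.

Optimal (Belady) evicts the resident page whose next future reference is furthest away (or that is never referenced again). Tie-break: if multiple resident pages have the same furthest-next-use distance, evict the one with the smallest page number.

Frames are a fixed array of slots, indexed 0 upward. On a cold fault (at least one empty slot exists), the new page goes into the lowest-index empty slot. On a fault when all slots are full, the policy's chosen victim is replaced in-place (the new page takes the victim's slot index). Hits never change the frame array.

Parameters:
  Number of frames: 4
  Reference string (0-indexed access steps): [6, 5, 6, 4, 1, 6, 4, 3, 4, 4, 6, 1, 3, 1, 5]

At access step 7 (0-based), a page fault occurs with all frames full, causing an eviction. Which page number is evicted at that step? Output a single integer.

Step 0: ref 6 -> FAULT, frames=[6,-,-,-]
Step 1: ref 5 -> FAULT, frames=[6,5,-,-]
Step 2: ref 6 -> HIT, frames=[6,5,-,-]
Step 3: ref 4 -> FAULT, frames=[6,5,4,-]
Step 4: ref 1 -> FAULT, frames=[6,5,4,1]
Step 5: ref 6 -> HIT, frames=[6,5,4,1]
Step 6: ref 4 -> HIT, frames=[6,5,4,1]
Step 7: ref 3 -> FAULT, evict 5, frames=[6,3,4,1]
At step 7: evicted page 5

Answer: 5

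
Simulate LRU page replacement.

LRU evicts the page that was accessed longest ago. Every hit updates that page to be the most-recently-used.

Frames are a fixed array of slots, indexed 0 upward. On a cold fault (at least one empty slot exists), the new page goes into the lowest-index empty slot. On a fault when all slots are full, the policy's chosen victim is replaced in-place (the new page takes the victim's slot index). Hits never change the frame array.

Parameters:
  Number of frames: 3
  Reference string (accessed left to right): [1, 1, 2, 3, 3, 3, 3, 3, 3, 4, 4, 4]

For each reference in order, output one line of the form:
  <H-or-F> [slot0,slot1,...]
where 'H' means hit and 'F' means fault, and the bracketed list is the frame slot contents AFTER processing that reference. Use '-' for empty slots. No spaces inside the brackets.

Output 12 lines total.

F [1,-,-]
H [1,-,-]
F [1,2,-]
F [1,2,3]
H [1,2,3]
H [1,2,3]
H [1,2,3]
H [1,2,3]
H [1,2,3]
F [4,2,3]
H [4,2,3]
H [4,2,3]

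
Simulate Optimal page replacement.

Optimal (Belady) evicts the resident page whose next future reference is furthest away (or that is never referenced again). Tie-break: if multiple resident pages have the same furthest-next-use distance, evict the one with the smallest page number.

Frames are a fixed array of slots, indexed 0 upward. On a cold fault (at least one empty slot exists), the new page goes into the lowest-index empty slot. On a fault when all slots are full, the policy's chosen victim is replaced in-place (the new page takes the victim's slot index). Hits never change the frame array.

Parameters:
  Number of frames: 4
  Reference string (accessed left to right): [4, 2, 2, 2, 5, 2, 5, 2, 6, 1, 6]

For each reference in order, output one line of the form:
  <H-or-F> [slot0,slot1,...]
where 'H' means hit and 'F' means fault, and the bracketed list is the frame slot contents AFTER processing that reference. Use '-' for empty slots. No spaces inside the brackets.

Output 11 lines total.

F [4,-,-,-]
F [4,2,-,-]
H [4,2,-,-]
H [4,2,-,-]
F [4,2,5,-]
H [4,2,5,-]
H [4,2,5,-]
H [4,2,5,-]
F [4,2,5,6]
F [4,1,5,6]
H [4,1,5,6]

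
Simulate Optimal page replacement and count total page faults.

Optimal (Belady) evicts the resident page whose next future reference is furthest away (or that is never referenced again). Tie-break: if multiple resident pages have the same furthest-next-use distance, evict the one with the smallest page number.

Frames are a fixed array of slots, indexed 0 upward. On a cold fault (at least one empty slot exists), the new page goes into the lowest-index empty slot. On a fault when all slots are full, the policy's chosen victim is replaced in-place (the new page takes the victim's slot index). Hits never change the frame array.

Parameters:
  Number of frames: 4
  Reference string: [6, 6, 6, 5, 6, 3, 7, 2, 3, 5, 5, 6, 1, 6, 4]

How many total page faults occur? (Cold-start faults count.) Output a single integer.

Answer: 7

Derivation:
Step 0: ref 6 → FAULT, frames=[6,-,-,-]
Step 1: ref 6 → HIT, frames=[6,-,-,-]
Step 2: ref 6 → HIT, frames=[6,-,-,-]
Step 3: ref 5 → FAULT, frames=[6,5,-,-]
Step 4: ref 6 → HIT, frames=[6,5,-,-]
Step 5: ref 3 → FAULT, frames=[6,5,3,-]
Step 6: ref 7 → FAULT, frames=[6,5,3,7]
Step 7: ref 2 → FAULT (evict 7), frames=[6,5,3,2]
Step 8: ref 3 → HIT, frames=[6,5,3,2]
Step 9: ref 5 → HIT, frames=[6,5,3,2]
Step 10: ref 5 → HIT, frames=[6,5,3,2]
Step 11: ref 6 → HIT, frames=[6,5,3,2]
Step 12: ref 1 → FAULT (evict 2), frames=[6,5,3,1]
Step 13: ref 6 → HIT, frames=[6,5,3,1]
Step 14: ref 4 → FAULT (evict 1), frames=[6,5,3,4]
Total faults: 7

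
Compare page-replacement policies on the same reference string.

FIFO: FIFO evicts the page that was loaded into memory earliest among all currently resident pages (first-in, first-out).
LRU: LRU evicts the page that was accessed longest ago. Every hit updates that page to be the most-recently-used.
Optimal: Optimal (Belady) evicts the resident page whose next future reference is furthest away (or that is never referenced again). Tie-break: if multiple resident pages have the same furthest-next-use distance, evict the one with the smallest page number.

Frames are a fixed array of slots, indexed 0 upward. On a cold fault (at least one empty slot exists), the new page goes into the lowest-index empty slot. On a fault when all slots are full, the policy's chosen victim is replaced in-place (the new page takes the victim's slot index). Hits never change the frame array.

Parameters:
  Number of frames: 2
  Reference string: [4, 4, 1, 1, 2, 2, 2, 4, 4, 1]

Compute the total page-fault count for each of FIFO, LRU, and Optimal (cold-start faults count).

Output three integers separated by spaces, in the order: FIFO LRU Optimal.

--- FIFO ---
  step 0: ref 4 -> FAULT, frames=[4,-] (faults so far: 1)
  step 1: ref 4 -> HIT, frames=[4,-] (faults so far: 1)
  step 2: ref 1 -> FAULT, frames=[4,1] (faults so far: 2)
  step 3: ref 1 -> HIT, frames=[4,1] (faults so far: 2)
  step 4: ref 2 -> FAULT, evict 4, frames=[2,1] (faults so far: 3)
  step 5: ref 2 -> HIT, frames=[2,1] (faults so far: 3)
  step 6: ref 2 -> HIT, frames=[2,1] (faults so far: 3)
  step 7: ref 4 -> FAULT, evict 1, frames=[2,4] (faults so far: 4)
  step 8: ref 4 -> HIT, frames=[2,4] (faults so far: 4)
  step 9: ref 1 -> FAULT, evict 2, frames=[1,4] (faults so far: 5)
  FIFO total faults: 5
--- LRU ---
  step 0: ref 4 -> FAULT, frames=[4,-] (faults so far: 1)
  step 1: ref 4 -> HIT, frames=[4,-] (faults so far: 1)
  step 2: ref 1 -> FAULT, frames=[4,1] (faults so far: 2)
  step 3: ref 1 -> HIT, frames=[4,1] (faults so far: 2)
  step 4: ref 2 -> FAULT, evict 4, frames=[2,1] (faults so far: 3)
  step 5: ref 2 -> HIT, frames=[2,1] (faults so far: 3)
  step 6: ref 2 -> HIT, frames=[2,1] (faults so far: 3)
  step 7: ref 4 -> FAULT, evict 1, frames=[2,4] (faults so far: 4)
  step 8: ref 4 -> HIT, frames=[2,4] (faults so far: 4)
  step 9: ref 1 -> FAULT, evict 2, frames=[1,4] (faults so far: 5)
  LRU total faults: 5
--- Optimal ---
  step 0: ref 4 -> FAULT, frames=[4,-] (faults so far: 1)
  step 1: ref 4 -> HIT, frames=[4,-] (faults so far: 1)
  step 2: ref 1 -> FAULT, frames=[4,1] (faults so far: 2)
  step 3: ref 1 -> HIT, frames=[4,1] (faults so far: 2)
  step 4: ref 2 -> FAULT, evict 1, frames=[4,2] (faults so far: 3)
  step 5: ref 2 -> HIT, frames=[4,2] (faults so far: 3)
  step 6: ref 2 -> HIT, frames=[4,2] (faults so far: 3)
  step 7: ref 4 -> HIT, frames=[4,2] (faults so far: 3)
  step 8: ref 4 -> HIT, frames=[4,2] (faults so far: 3)
  step 9: ref 1 -> FAULT, evict 2, frames=[4,1] (faults so far: 4)
  Optimal total faults: 4

Answer: 5 5 4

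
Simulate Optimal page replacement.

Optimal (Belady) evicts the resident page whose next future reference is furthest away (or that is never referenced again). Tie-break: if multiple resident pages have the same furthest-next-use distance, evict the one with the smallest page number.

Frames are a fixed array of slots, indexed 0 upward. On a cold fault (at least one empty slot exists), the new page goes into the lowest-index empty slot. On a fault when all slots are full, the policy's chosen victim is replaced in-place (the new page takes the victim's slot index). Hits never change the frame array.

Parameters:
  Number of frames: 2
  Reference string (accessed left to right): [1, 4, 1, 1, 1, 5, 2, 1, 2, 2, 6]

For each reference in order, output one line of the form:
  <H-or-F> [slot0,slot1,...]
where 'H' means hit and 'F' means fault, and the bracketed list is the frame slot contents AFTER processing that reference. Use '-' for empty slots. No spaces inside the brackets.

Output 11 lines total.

F [1,-]
F [1,4]
H [1,4]
H [1,4]
H [1,4]
F [1,5]
F [1,2]
H [1,2]
H [1,2]
H [1,2]
F [6,2]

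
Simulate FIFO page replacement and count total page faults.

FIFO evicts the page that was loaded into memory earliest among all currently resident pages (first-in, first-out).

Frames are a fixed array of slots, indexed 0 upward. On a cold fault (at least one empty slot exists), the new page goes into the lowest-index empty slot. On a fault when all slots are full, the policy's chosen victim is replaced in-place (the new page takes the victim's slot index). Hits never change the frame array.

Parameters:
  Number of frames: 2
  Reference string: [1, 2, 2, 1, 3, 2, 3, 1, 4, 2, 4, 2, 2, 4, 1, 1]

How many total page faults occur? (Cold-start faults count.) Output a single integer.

Answer: 7

Derivation:
Step 0: ref 1 → FAULT, frames=[1,-]
Step 1: ref 2 → FAULT, frames=[1,2]
Step 2: ref 2 → HIT, frames=[1,2]
Step 3: ref 1 → HIT, frames=[1,2]
Step 4: ref 3 → FAULT (evict 1), frames=[3,2]
Step 5: ref 2 → HIT, frames=[3,2]
Step 6: ref 3 → HIT, frames=[3,2]
Step 7: ref 1 → FAULT (evict 2), frames=[3,1]
Step 8: ref 4 → FAULT (evict 3), frames=[4,1]
Step 9: ref 2 → FAULT (evict 1), frames=[4,2]
Step 10: ref 4 → HIT, frames=[4,2]
Step 11: ref 2 → HIT, frames=[4,2]
Step 12: ref 2 → HIT, frames=[4,2]
Step 13: ref 4 → HIT, frames=[4,2]
Step 14: ref 1 → FAULT (evict 4), frames=[1,2]
Step 15: ref 1 → HIT, frames=[1,2]
Total faults: 7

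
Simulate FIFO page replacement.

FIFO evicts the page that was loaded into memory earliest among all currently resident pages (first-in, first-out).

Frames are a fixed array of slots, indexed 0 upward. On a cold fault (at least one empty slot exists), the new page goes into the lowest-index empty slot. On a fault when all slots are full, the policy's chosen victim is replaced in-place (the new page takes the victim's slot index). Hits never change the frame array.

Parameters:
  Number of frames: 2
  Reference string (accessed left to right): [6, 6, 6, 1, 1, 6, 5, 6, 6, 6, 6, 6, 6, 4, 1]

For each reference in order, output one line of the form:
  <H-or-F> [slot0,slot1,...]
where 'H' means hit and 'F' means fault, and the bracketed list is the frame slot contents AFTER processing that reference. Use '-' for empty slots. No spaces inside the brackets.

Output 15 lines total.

F [6,-]
H [6,-]
H [6,-]
F [6,1]
H [6,1]
H [6,1]
F [5,1]
F [5,6]
H [5,6]
H [5,6]
H [5,6]
H [5,6]
H [5,6]
F [4,6]
F [4,1]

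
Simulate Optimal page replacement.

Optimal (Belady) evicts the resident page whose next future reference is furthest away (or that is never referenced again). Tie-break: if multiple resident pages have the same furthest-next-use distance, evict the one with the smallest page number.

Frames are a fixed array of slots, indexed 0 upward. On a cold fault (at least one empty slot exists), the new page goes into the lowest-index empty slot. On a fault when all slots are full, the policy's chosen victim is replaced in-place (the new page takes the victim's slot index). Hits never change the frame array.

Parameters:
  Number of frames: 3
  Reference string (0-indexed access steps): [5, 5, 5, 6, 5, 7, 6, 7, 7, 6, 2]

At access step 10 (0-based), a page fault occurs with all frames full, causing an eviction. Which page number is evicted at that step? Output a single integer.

Answer: 5

Derivation:
Step 0: ref 5 -> FAULT, frames=[5,-,-]
Step 1: ref 5 -> HIT, frames=[5,-,-]
Step 2: ref 5 -> HIT, frames=[5,-,-]
Step 3: ref 6 -> FAULT, frames=[5,6,-]
Step 4: ref 5 -> HIT, frames=[5,6,-]
Step 5: ref 7 -> FAULT, frames=[5,6,7]
Step 6: ref 6 -> HIT, frames=[5,6,7]
Step 7: ref 7 -> HIT, frames=[5,6,7]
Step 8: ref 7 -> HIT, frames=[5,6,7]
Step 9: ref 6 -> HIT, frames=[5,6,7]
Step 10: ref 2 -> FAULT, evict 5, frames=[2,6,7]
At step 10: evicted page 5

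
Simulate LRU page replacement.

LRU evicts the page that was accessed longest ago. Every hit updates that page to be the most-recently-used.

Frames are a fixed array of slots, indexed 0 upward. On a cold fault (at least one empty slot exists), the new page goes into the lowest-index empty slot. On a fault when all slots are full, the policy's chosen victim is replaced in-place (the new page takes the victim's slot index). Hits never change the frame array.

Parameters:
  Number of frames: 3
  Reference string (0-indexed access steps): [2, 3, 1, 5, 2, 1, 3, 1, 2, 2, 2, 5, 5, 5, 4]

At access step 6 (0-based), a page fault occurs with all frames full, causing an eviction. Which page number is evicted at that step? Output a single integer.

Answer: 5

Derivation:
Step 0: ref 2 -> FAULT, frames=[2,-,-]
Step 1: ref 3 -> FAULT, frames=[2,3,-]
Step 2: ref 1 -> FAULT, frames=[2,3,1]
Step 3: ref 5 -> FAULT, evict 2, frames=[5,3,1]
Step 4: ref 2 -> FAULT, evict 3, frames=[5,2,1]
Step 5: ref 1 -> HIT, frames=[5,2,1]
Step 6: ref 3 -> FAULT, evict 5, frames=[3,2,1]
At step 6: evicted page 5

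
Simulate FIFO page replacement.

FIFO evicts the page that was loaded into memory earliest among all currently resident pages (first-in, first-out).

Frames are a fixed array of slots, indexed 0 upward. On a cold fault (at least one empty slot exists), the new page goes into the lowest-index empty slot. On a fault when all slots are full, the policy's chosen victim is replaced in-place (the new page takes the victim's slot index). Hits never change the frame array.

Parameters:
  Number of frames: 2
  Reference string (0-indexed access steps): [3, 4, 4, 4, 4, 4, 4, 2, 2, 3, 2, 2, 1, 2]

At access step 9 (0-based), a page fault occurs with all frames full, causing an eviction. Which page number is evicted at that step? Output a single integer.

Answer: 4

Derivation:
Step 0: ref 3 -> FAULT, frames=[3,-]
Step 1: ref 4 -> FAULT, frames=[3,4]
Step 2: ref 4 -> HIT, frames=[3,4]
Step 3: ref 4 -> HIT, frames=[3,4]
Step 4: ref 4 -> HIT, frames=[3,4]
Step 5: ref 4 -> HIT, frames=[3,4]
Step 6: ref 4 -> HIT, frames=[3,4]
Step 7: ref 2 -> FAULT, evict 3, frames=[2,4]
Step 8: ref 2 -> HIT, frames=[2,4]
Step 9: ref 3 -> FAULT, evict 4, frames=[2,3]
At step 9: evicted page 4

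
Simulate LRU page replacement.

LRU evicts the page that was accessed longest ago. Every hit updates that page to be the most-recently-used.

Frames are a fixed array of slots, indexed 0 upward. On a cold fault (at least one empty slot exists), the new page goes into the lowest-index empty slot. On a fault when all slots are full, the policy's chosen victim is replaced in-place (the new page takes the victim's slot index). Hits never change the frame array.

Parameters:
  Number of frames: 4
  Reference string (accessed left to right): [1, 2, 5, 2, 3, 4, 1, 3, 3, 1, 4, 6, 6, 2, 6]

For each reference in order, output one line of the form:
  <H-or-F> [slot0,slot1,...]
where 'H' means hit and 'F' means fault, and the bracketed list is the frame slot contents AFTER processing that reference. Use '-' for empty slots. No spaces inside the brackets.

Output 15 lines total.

F [1,-,-,-]
F [1,2,-,-]
F [1,2,5,-]
H [1,2,5,-]
F [1,2,5,3]
F [4,2,5,3]
F [4,2,1,3]
H [4,2,1,3]
H [4,2,1,3]
H [4,2,1,3]
H [4,2,1,3]
F [4,6,1,3]
H [4,6,1,3]
F [4,6,1,2]
H [4,6,1,2]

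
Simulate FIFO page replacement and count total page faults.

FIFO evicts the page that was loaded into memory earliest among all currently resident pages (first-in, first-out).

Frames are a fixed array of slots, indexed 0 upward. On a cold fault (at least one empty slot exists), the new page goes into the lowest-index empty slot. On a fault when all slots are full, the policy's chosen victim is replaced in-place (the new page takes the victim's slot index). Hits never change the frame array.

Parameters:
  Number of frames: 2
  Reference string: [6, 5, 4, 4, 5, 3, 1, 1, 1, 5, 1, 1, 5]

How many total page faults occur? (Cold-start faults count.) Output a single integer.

Answer: 6

Derivation:
Step 0: ref 6 → FAULT, frames=[6,-]
Step 1: ref 5 → FAULT, frames=[6,5]
Step 2: ref 4 → FAULT (evict 6), frames=[4,5]
Step 3: ref 4 → HIT, frames=[4,5]
Step 4: ref 5 → HIT, frames=[4,5]
Step 5: ref 3 → FAULT (evict 5), frames=[4,3]
Step 6: ref 1 → FAULT (evict 4), frames=[1,3]
Step 7: ref 1 → HIT, frames=[1,3]
Step 8: ref 1 → HIT, frames=[1,3]
Step 9: ref 5 → FAULT (evict 3), frames=[1,5]
Step 10: ref 1 → HIT, frames=[1,5]
Step 11: ref 1 → HIT, frames=[1,5]
Step 12: ref 5 → HIT, frames=[1,5]
Total faults: 6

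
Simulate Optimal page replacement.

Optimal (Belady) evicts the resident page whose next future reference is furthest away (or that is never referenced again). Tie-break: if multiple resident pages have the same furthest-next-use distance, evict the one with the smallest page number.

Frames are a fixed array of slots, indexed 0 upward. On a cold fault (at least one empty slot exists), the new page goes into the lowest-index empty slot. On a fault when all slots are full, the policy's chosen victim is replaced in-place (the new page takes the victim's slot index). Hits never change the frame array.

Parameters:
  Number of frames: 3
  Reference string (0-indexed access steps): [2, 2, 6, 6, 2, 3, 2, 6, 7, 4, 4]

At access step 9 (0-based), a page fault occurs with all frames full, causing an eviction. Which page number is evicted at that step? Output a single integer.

Step 0: ref 2 -> FAULT, frames=[2,-,-]
Step 1: ref 2 -> HIT, frames=[2,-,-]
Step 2: ref 6 -> FAULT, frames=[2,6,-]
Step 3: ref 6 -> HIT, frames=[2,6,-]
Step 4: ref 2 -> HIT, frames=[2,6,-]
Step 5: ref 3 -> FAULT, frames=[2,6,3]
Step 6: ref 2 -> HIT, frames=[2,6,3]
Step 7: ref 6 -> HIT, frames=[2,6,3]
Step 8: ref 7 -> FAULT, evict 2, frames=[7,6,3]
Step 9: ref 4 -> FAULT, evict 3, frames=[7,6,4]
At step 9: evicted page 3

Answer: 3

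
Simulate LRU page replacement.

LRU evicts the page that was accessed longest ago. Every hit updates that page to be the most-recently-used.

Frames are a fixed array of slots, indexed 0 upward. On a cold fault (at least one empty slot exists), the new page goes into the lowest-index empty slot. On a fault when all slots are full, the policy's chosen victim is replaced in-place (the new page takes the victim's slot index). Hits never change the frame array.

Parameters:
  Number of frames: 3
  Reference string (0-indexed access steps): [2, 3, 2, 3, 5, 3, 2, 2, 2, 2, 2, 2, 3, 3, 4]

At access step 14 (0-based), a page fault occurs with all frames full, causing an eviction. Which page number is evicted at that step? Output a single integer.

Step 0: ref 2 -> FAULT, frames=[2,-,-]
Step 1: ref 3 -> FAULT, frames=[2,3,-]
Step 2: ref 2 -> HIT, frames=[2,3,-]
Step 3: ref 3 -> HIT, frames=[2,3,-]
Step 4: ref 5 -> FAULT, frames=[2,3,5]
Step 5: ref 3 -> HIT, frames=[2,3,5]
Step 6: ref 2 -> HIT, frames=[2,3,5]
Step 7: ref 2 -> HIT, frames=[2,3,5]
Step 8: ref 2 -> HIT, frames=[2,3,5]
Step 9: ref 2 -> HIT, frames=[2,3,5]
Step 10: ref 2 -> HIT, frames=[2,3,5]
Step 11: ref 2 -> HIT, frames=[2,3,5]
Step 12: ref 3 -> HIT, frames=[2,3,5]
Step 13: ref 3 -> HIT, frames=[2,3,5]
Step 14: ref 4 -> FAULT, evict 5, frames=[2,3,4]
At step 14: evicted page 5

Answer: 5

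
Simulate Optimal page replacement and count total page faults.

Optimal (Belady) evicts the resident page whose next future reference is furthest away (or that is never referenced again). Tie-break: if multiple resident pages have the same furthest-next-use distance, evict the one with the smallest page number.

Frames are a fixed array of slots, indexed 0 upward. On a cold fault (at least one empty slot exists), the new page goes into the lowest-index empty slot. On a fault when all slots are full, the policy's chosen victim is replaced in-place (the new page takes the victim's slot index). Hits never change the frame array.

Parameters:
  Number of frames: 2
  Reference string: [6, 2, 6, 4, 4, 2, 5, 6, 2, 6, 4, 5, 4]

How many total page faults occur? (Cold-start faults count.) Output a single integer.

Answer: 7

Derivation:
Step 0: ref 6 → FAULT, frames=[6,-]
Step 1: ref 2 → FAULT, frames=[6,2]
Step 2: ref 6 → HIT, frames=[6,2]
Step 3: ref 4 → FAULT (evict 6), frames=[4,2]
Step 4: ref 4 → HIT, frames=[4,2]
Step 5: ref 2 → HIT, frames=[4,2]
Step 6: ref 5 → FAULT (evict 4), frames=[5,2]
Step 7: ref 6 → FAULT (evict 5), frames=[6,2]
Step 8: ref 2 → HIT, frames=[6,2]
Step 9: ref 6 → HIT, frames=[6,2]
Step 10: ref 4 → FAULT (evict 2), frames=[6,4]
Step 11: ref 5 → FAULT (evict 6), frames=[5,4]
Step 12: ref 4 → HIT, frames=[5,4]
Total faults: 7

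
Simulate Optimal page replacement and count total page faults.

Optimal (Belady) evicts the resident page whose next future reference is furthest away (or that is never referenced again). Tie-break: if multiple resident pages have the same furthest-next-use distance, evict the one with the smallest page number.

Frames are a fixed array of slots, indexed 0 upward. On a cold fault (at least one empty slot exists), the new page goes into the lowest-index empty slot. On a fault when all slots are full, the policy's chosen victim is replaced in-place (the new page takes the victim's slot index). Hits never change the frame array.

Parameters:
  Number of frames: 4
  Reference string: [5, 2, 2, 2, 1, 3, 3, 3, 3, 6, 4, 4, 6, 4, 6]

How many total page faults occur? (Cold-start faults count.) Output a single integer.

Answer: 6

Derivation:
Step 0: ref 5 → FAULT, frames=[5,-,-,-]
Step 1: ref 2 → FAULT, frames=[5,2,-,-]
Step 2: ref 2 → HIT, frames=[5,2,-,-]
Step 3: ref 2 → HIT, frames=[5,2,-,-]
Step 4: ref 1 → FAULT, frames=[5,2,1,-]
Step 5: ref 3 → FAULT, frames=[5,2,1,3]
Step 6: ref 3 → HIT, frames=[5,2,1,3]
Step 7: ref 3 → HIT, frames=[5,2,1,3]
Step 8: ref 3 → HIT, frames=[5,2,1,3]
Step 9: ref 6 → FAULT (evict 1), frames=[5,2,6,3]
Step 10: ref 4 → FAULT (evict 2), frames=[5,4,6,3]
Step 11: ref 4 → HIT, frames=[5,4,6,3]
Step 12: ref 6 → HIT, frames=[5,4,6,3]
Step 13: ref 4 → HIT, frames=[5,4,6,3]
Step 14: ref 6 → HIT, frames=[5,4,6,3]
Total faults: 6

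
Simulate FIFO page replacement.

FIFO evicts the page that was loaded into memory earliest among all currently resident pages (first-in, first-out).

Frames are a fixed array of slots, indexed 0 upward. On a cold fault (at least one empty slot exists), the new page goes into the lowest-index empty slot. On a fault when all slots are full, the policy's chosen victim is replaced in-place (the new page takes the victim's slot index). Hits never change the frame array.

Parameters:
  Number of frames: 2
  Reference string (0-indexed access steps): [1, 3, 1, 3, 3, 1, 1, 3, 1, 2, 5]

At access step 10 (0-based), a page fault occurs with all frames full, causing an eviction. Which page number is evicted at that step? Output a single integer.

Answer: 3

Derivation:
Step 0: ref 1 -> FAULT, frames=[1,-]
Step 1: ref 3 -> FAULT, frames=[1,3]
Step 2: ref 1 -> HIT, frames=[1,3]
Step 3: ref 3 -> HIT, frames=[1,3]
Step 4: ref 3 -> HIT, frames=[1,3]
Step 5: ref 1 -> HIT, frames=[1,3]
Step 6: ref 1 -> HIT, frames=[1,3]
Step 7: ref 3 -> HIT, frames=[1,3]
Step 8: ref 1 -> HIT, frames=[1,3]
Step 9: ref 2 -> FAULT, evict 1, frames=[2,3]
Step 10: ref 5 -> FAULT, evict 3, frames=[2,5]
At step 10: evicted page 3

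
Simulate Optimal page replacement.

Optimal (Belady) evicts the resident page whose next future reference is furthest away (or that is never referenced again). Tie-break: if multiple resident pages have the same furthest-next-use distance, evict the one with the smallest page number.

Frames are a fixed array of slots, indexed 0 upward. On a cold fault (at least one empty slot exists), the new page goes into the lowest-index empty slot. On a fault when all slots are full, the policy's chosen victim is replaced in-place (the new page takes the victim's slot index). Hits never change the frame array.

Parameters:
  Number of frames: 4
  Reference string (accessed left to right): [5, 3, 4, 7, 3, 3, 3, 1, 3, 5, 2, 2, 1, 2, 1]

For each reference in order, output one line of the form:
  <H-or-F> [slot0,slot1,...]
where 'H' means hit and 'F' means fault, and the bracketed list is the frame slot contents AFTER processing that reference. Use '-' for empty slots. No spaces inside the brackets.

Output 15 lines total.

F [5,-,-,-]
F [5,3,-,-]
F [5,3,4,-]
F [5,3,4,7]
H [5,3,4,7]
H [5,3,4,7]
H [5,3,4,7]
F [5,3,1,7]
H [5,3,1,7]
H [5,3,1,7]
F [5,2,1,7]
H [5,2,1,7]
H [5,2,1,7]
H [5,2,1,7]
H [5,2,1,7]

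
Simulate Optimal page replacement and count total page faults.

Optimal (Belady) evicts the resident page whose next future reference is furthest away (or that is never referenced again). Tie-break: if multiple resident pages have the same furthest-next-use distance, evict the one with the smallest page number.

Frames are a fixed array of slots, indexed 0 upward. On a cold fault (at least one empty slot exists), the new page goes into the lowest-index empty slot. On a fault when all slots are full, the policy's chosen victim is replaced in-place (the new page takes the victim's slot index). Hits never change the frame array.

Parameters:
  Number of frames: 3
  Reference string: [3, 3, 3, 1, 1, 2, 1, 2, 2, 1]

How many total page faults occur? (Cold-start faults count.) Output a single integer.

Answer: 3

Derivation:
Step 0: ref 3 → FAULT, frames=[3,-,-]
Step 1: ref 3 → HIT, frames=[3,-,-]
Step 2: ref 3 → HIT, frames=[3,-,-]
Step 3: ref 1 → FAULT, frames=[3,1,-]
Step 4: ref 1 → HIT, frames=[3,1,-]
Step 5: ref 2 → FAULT, frames=[3,1,2]
Step 6: ref 1 → HIT, frames=[3,1,2]
Step 7: ref 2 → HIT, frames=[3,1,2]
Step 8: ref 2 → HIT, frames=[3,1,2]
Step 9: ref 1 → HIT, frames=[3,1,2]
Total faults: 3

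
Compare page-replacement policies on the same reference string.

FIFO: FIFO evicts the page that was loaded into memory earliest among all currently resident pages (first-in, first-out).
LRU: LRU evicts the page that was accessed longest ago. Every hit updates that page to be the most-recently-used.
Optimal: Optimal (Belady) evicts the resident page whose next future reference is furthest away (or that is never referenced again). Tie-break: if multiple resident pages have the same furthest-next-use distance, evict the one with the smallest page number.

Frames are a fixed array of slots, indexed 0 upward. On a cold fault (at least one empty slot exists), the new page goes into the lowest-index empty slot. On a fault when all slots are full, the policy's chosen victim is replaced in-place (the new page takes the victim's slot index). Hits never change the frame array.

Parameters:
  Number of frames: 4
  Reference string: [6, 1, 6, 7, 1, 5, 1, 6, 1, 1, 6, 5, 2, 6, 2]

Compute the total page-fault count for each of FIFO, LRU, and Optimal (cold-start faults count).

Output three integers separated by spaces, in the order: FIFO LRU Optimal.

--- FIFO ---
  step 0: ref 6 -> FAULT, frames=[6,-,-,-] (faults so far: 1)
  step 1: ref 1 -> FAULT, frames=[6,1,-,-] (faults so far: 2)
  step 2: ref 6 -> HIT, frames=[6,1,-,-] (faults so far: 2)
  step 3: ref 7 -> FAULT, frames=[6,1,7,-] (faults so far: 3)
  step 4: ref 1 -> HIT, frames=[6,1,7,-] (faults so far: 3)
  step 5: ref 5 -> FAULT, frames=[6,1,7,5] (faults so far: 4)
  step 6: ref 1 -> HIT, frames=[6,1,7,5] (faults so far: 4)
  step 7: ref 6 -> HIT, frames=[6,1,7,5] (faults so far: 4)
  step 8: ref 1 -> HIT, frames=[6,1,7,5] (faults so far: 4)
  step 9: ref 1 -> HIT, frames=[6,1,7,5] (faults so far: 4)
  step 10: ref 6 -> HIT, frames=[6,1,7,5] (faults so far: 4)
  step 11: ref 5 -> HIT, frames=[6,1,7,5] (faults so far: 4)
  step 12: ref 2 -> FAULT, evict 6, frames=[2,1,7,5] (faults so far: 5)
  step 13: ref 6 -> FAULT, evict 1, frames=[2,6,7,5] (faults so far: 6)
  step 14: ref 2 -> HIT, frames=[2,6,7,5] (faults so far: 6)
  FIFO total faults: 6
--- LRU ---
  step 0: ref 6 -> FAULT, frames=[6,-,-,-] (faults so far: 1)
  step 1: ref 1 -> FAULT, frames=[6,1,-,-] (faults so far: 2)
  step 2: ref 6 -> HIT, frames=[6,1,-,-] (faults so far: 2)
  step 3: ref 7 -> FAULT, frames=[6,1,7,-] (faults so far: 3)
  step 4: ref 1 -> HIT, frames=[6,1,7,-] (faults so far: 3)
  step 5: ref 5 -> FAULT, frames=[6,1,7,5] (faults so far: 4)
  step 6: ref 1 -> HIT, frames=[6,1,7,5] (faults so far: 4)
  step 7: ref 6 -> HIT, frames=[6,1,7,5] (faults so far: 4)
  step 8: ref 1 -> HIT, frames=[6,1,7,5] (faults so far: 4)
  step 9: ref 1 -> HIT, frames=[6,1,7,5] (faults so far: 4)
  step 10: ref 6 -> HIT, frames=[6,1,7,5] (faults so far: 4)
  step 11: ref 5 -> HIT, frames=[6,1,7,5] (faults so far: 4)
  step 12: ref 2 -> FAULT, evict 7, frames=[6,1,2,5] (faults so far: 5)
  step 13: ref 6 -> HIT, frames=[6,1,2,5] (faults so far: 5)
  step 14: ref 2 -> HIT, frames=[6,1,2,5] (faults so far: 5)
  LRU total faults: 5
--- Optimal ---
  step 0: ref 6 -> FAULT, frames=[6,-,-,-] (faults so far: 1)
  step 1: ref 1 -> FAULT, frames=[6,1,-,-] (faults so far: 2)
  step 2: ref 6 -> HIT, frames=[6,1,-,-] (faults so far: 2)
  step 3: ref 7 -> FAULT, frames=[6,1,7,-] (faults so far: 3)
  step 4: ref 1 -> HIT, frames=[6,1,7,-] (faults so far: 3)
  step 5: ref 5 -> FAULT, frames=[6,1,7,5] (faults so far: 4)
  step 6: ref 1 -> HIT, frames=[6,1,7,5] (faults so far: 4)
  step 7: ref 6 -> HIT, frames=[6,1,7,5] (faults so far: 4)
  step 8: ref 1 -> HIT, frames=[6,1,7,5] (faults so far: 4)
  step 9: ref 1 -> HIT, frames=[6,1,7,5] (faults so far: 4)
  step 10: ref 6 -> HIT, frames=[6,1,7,5] (faults so far: 4)
  step 11: ref 5 -> HIT, frames=[6,1,7,5] (faults so far: 4)
  step 12: ref 2 -> FAULT, evict 1, frames=[6,2,7,5] (faults so far: 5)
  step 13: ref 6 -> HIT, frames=[6,2,7,5] (faults so far: 5)
  step 14: ref 2 -> HIT, frames=[6,2,7,5] (faults so far: 5)
  Optimal total faults: 5

Answer: 6 5 5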